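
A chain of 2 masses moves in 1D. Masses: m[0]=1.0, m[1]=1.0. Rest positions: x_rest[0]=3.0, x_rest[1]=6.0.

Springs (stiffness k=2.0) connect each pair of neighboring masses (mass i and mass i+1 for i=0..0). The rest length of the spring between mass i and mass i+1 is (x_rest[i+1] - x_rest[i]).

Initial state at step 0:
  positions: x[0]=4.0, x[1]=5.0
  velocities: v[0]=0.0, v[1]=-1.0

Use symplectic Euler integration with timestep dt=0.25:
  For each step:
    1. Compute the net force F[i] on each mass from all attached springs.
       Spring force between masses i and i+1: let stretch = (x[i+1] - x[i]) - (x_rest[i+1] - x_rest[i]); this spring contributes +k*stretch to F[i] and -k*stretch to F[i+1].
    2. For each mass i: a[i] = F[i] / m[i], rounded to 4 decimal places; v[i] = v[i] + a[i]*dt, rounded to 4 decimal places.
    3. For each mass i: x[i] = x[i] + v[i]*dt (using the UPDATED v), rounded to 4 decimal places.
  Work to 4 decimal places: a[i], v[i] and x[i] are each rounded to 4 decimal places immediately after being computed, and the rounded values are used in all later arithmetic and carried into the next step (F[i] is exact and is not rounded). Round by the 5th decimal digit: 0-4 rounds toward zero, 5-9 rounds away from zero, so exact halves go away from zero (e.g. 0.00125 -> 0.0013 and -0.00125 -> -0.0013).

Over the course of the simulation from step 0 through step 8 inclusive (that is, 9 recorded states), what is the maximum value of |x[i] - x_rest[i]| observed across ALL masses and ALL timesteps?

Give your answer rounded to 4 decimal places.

Step 0: x=[4.0000 5.0000] v=[0.0000 -1.0000]
Step 1: x=[3.7500 5.0000] v=[-1.0000 0.0000]
Step 2: x=[3.2813 5.2188] v=[-1.8750 0.8750]
Step 3: x=[2.6797 5.5704] v=[-2.4063 1.4063]
Step 4: x=[2.0645 5.9357] v=[-2.4610 1.4610]
Step 5: x=[1.5582 6.1921] v=[-2.0254 1.0254]
Step 6: x=[1.2561 6.2442] v=[-1.2085 0.2085]
Step 7: x=[1.2025 6.0478] v=[-0.2145 -0.7856]
Step 8: x=[1.3796 5.6207] v=[0.7082 -1.7083]
Max displacement = 1.7975

Answer: 1.7975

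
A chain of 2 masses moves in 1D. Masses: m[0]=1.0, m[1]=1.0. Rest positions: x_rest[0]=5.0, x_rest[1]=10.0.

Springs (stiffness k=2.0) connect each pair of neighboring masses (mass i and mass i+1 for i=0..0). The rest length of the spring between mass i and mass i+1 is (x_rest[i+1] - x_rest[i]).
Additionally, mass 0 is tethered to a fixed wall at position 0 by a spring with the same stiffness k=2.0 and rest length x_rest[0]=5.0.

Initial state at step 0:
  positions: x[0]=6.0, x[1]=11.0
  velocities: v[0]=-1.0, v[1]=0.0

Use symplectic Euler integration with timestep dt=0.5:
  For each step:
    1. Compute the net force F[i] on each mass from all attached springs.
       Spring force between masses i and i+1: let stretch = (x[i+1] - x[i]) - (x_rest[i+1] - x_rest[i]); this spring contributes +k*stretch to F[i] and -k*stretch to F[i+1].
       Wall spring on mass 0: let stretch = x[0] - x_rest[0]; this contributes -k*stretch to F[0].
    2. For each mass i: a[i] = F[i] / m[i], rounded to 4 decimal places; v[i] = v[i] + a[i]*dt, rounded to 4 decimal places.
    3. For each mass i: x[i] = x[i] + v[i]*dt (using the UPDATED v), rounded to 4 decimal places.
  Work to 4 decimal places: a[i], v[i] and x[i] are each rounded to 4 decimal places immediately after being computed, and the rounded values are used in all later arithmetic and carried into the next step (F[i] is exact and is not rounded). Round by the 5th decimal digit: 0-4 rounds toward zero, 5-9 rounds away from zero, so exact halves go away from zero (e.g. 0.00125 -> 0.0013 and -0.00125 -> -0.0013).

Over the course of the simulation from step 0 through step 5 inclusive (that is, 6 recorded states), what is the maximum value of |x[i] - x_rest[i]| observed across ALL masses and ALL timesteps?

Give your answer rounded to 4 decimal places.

Step 0: x=[6.0000 11.0000] v=[-1.0000 0.0000]
Step 1: x=[5.0000 11.0000] v=[-2.0000 0.0000]
Step 2: x=[4.5000 10.5000] v=[-1.0000 -1.0000]
Step 3: x=[4.7500 9.5000] v=[0.5000 -2.0000]
Step 4: x=[5.0000 8.6250] v=[0.5000 -1.7500]
Step 5: x=[4.5625 8.4375] v=[-0.8750 -0.3750]
Max displacement = 1.5625

Answer: 1.5625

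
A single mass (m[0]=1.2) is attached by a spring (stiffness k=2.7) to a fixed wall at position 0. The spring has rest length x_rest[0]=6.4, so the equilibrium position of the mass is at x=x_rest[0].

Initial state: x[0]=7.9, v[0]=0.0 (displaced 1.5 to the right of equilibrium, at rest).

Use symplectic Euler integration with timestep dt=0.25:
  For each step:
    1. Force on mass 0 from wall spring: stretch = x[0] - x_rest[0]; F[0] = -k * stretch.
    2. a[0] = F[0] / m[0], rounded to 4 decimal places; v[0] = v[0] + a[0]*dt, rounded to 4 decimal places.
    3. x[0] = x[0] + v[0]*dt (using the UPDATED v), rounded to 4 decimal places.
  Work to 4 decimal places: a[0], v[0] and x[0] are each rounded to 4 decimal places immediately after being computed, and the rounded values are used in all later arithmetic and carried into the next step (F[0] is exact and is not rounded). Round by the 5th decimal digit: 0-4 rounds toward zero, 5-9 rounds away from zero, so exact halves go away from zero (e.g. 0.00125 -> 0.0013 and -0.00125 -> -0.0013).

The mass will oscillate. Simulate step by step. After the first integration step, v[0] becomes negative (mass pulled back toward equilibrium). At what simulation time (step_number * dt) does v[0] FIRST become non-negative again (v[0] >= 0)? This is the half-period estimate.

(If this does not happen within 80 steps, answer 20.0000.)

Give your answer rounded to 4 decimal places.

Step 0: x=[7.9000] v=[0.0000]
Step 1: x=[7.6891] v=[-0.8438]
Step 2: x=[7.2969] v=[-1.5689]
Step 3: x=[6.7786] v=[-2.0734]
Step 4: x=[6.2070] v=[-2.2864]
Step 5: x=[5.6626] v=[-2.1778]
Step 6: x=[5.2219] v=[-1.7630]
Step 7: x=[4.9468] v=[-1.1003]
Step 8: x=[4.8761] v=[-0.2829]
Step 9: x=[5.0197] v=[0.5743]
First v>=0 after going negative at step 9, time=2.2500

Answer: 2.2500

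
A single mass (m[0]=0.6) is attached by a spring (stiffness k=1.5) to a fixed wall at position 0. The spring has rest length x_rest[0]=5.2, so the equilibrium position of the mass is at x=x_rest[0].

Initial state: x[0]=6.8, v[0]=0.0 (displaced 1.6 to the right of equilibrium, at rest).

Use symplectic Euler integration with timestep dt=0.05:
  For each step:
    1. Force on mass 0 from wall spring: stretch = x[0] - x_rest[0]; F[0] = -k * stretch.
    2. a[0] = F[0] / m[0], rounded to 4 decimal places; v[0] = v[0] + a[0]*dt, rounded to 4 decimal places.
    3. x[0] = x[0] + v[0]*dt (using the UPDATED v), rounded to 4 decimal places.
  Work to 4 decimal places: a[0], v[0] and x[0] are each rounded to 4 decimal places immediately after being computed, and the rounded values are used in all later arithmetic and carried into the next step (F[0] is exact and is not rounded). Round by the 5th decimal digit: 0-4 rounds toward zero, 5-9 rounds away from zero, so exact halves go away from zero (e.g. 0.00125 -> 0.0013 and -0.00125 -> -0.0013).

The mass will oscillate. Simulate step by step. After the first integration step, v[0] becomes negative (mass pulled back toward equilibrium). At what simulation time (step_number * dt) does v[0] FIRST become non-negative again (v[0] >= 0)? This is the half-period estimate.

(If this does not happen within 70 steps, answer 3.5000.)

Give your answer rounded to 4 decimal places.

Step 0: x=[6.8000] v=[0.0000]
Step 1: x=[6.7900] v=[-0.2000]
Step 2: x=[6.7701] v=[-0.3988]
Step 3: x=[6.7403] v=[-0.5951]
Step 4: x=[6.7009] v=[-0.7876]
Step 5: x=[6.6521] v=[-0.9752]
Step 6: x=[6.5943] v=[-1.1567]
Step 7: x=[6.5278] v=[-1.3310]
Step 8: x=[6.4530] v=[-1.4970]
Step 9: x=[6.3703] v=[-1.6536]
Step 10: x=[6.2803] v=[-1.7999]
Step 11: x=[6.1836] v=[-1.9349]
Step 12: x=[6.0807] v=[-2.0579]
Step 13: x=[5.9723] v=[-2.1680]
Step 14: x=[5.8591] v=[-2.2645]
Step 15: x=[5.7418] v=[-2.3469]
Step 16: x=[5.6211] v=[-2.4146]
Step 17: x=[5.4977] v=[-2.4672]
Step 18: x=[5.3725] v=[-2.5044]
Step 19: x=[5.2462] v=[-2.5260]
Step 20: x=[5.1196] v=[-2.5318]
Step 21: x=[4.9935] v=[-2.5218]
Step 22: x=[4.8687] v=[-2.4960]
Step 23: x=[4.7460] v=[-2.4546]
Step 24: x=[4.6261] v=[-2.3979]
Step 25: x=[4.5098] v=[-2.3262]
Step 26: x=[4.3978] v=[-2.2399]
Step 27: x=[4.2908] v=[-2.1396]
Step 28: x=[4.1895] v=[-2.0260]
Step 29: x=[4.0945] v=[-1.8997]
Step 30: x=[4.0064] v=[-1.7615]
Step 31: x=[3.9258] v=[-1.6123]
Step 32: x=[3.8532] v=[-1.4530]
Step 33: x=[3.7890] v=[-1.2847]
Step 34: x=[3.7336] v=[-1.1083]
Step 35: x=[3.6874] v=[-0.9250]
Step 36: x=[3.6506] v=[-0.7359]
Step 37: x=[3.6235] v=[-0.5422]
Step 38: x=[3.6062] v=[-0.3451]
Step 39: x=[3.5989] v=[-0.1459]
Step 40: x=[3.6016] v=[0.0542]
First v>=0 after going negative at step 40, time=2.0000

Answer: 2.0000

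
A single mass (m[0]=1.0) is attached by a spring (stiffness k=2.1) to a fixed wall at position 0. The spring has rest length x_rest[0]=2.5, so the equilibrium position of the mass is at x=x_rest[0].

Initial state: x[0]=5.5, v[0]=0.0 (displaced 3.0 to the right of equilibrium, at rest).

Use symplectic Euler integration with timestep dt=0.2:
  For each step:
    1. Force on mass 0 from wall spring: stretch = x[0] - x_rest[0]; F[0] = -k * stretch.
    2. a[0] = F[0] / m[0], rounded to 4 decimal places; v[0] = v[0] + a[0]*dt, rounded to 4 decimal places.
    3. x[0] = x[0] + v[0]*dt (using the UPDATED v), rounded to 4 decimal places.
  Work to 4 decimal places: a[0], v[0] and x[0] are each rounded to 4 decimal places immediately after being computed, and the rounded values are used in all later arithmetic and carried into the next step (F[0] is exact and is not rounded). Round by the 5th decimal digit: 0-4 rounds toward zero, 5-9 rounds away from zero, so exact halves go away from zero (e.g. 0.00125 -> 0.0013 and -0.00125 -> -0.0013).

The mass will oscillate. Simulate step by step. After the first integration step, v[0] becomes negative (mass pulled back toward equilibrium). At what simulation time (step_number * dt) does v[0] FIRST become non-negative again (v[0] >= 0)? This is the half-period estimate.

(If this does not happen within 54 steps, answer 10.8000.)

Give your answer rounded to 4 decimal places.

Step 0: x=[5.5000] v=[0.0000]
Step 1: x=[5.2480] v=[-1.2600]
Step 2: x=[4.7652] v=[-2.4142]
Step 3: x=[4.0921] v=[-3.3656]
Step 4: x=[3.2852] v=[-4.0343]
Step 5: x=[2.4124] v=[-4.3641]
Step 6: x=[1.5469] v=[-4.3273]
Step 7: x=[0.7615] v=[-3.9270]
Step 8: x=[0.1221] v=[-3.1968]
Step 9: x=[-0.3175] v=[-2.1981]
Step 10: x=[-0.5204] v=[-1.0147]
Step 11: x=[-0.4696] v=[0.2539]
First v>=0 after going negative at step 11, time=2.2000

Answer: 2.2000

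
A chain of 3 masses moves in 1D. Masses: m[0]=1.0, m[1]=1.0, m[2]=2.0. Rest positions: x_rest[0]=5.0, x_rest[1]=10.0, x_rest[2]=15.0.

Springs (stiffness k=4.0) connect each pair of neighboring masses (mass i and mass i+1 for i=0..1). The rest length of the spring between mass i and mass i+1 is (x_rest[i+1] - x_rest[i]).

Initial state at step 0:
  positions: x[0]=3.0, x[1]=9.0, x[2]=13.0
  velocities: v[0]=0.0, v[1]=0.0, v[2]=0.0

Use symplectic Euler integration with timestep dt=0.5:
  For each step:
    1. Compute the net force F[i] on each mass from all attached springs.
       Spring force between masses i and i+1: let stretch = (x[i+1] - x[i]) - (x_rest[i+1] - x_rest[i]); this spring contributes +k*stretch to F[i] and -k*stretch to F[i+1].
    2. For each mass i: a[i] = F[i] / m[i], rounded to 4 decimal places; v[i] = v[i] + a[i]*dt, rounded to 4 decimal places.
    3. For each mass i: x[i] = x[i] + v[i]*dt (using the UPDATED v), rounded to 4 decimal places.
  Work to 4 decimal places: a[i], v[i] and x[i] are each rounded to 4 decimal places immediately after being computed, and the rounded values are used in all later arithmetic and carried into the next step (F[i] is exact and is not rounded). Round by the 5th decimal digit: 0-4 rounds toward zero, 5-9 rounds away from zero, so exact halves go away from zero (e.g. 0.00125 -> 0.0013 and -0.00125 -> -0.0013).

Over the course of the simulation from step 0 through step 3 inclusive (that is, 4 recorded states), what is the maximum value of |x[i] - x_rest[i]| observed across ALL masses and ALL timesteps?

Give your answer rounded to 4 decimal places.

Step 0: x=[3.0000 9.0000 13.0000] v=[0.0000 0.0000 0.0000]
Step 1: x=[4.0000 7.0000 13.5000] v=[2.0000 -4.0000 1.0000]
Step 2: x=[3.0000 8.5000 13.2500] v=[-2.0000 3.0000 -0.5000]
Step 3: x=[2.5000 9.2500 13.1250] v=[-1.0000 1.5000 -0.2500]
Max displacement = 3.0000

Answer: 3.0000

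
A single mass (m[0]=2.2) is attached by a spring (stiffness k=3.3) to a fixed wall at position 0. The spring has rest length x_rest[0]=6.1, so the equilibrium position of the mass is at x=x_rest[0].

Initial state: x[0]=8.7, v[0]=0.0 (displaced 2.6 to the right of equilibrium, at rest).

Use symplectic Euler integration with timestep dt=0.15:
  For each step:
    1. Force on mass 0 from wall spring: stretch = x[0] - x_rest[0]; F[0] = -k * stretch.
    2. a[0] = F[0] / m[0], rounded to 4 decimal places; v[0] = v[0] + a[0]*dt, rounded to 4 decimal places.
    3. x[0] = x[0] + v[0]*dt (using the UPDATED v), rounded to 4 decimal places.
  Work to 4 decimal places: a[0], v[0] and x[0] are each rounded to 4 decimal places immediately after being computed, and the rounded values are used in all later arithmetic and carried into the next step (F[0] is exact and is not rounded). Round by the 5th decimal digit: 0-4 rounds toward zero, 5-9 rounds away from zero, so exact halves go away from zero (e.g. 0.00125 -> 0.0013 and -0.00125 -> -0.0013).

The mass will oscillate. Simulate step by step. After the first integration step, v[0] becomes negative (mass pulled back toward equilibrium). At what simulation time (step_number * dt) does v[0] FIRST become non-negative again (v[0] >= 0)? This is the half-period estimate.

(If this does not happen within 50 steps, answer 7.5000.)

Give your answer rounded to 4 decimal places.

Answer: 2.7000

Derivation:
Step 0: x=[8.7000] v=[0.0000]
Step 1: x=[8.6123] v=[-0.5850]
Step 2: x=[8.4398] v=[-1.1503]
Step 3: x=[8.1883] v=[-1.6768]
Step 4: x=[7.8663] v=[-2.1467]
Step 5: x=[7.4847] v=[-2.5441]
Step 6: x=[7.0563] v=[-2.8557]
Step 7: x=[6.5957] v=[-3.0709]
Step 8: x=[6.1183] v=[-3.1824]
Step 9: x=[5.6403] v=[-3.1865]
Step 10: x=[5.1778] v=[-3.0831]
Step 11: x=[4.7465] v=[-2.8756]
Step 12: x=[4.3608] v=[-2.5711]
Step 13: x=[4.0338] v=[-2.1798]
Step 14: x=[3.7766] v=[-1.7149]
Step 15: x=[3.5978] v=[-1.1921]
Step 16: x=[3.5034] v=[-0.6291]
Step 17: x=[3.4967] v=[-0.0449]
Step 18: x=[3.5778] v=[0.5409]
First v>=0 after going negative at step 18, time=2.7000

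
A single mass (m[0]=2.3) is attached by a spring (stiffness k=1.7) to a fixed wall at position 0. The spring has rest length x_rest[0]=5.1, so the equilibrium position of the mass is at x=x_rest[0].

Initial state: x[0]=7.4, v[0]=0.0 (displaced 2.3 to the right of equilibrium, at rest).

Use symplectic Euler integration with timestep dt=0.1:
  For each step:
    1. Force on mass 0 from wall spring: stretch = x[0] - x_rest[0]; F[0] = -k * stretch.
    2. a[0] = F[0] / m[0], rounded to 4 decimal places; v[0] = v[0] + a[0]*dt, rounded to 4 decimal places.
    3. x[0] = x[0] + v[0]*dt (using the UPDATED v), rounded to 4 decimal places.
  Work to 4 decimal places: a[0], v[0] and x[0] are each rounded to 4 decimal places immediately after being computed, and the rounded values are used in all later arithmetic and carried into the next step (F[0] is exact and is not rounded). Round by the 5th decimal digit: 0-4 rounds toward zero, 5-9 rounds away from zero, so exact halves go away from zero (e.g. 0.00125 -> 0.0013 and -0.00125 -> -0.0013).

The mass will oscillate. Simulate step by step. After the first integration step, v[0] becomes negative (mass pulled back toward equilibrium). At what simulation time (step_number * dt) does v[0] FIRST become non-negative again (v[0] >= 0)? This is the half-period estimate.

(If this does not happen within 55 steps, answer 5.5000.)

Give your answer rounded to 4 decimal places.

Step 0: x=[7.4000] v=[0.0000]
Step 1: x=[7.3830] v=[-0.1700]
Step 2: x=[7.3491] v=[-0.3387]
Step 3: x=[7.2986] v=[-0.5049]
Step 4: x=[7.2319] v=[-0.6674]
Step 5: x=[7.1494] v=[-0.8250]
Step 6: x=[7.0518] v=[-0.9765]
Step 7: x=[6.9397] v=[-1.1208]
Step 8: x=[6.8140] v=[-1.2568]
Step 9: x=[6.6757] v=[-1.3835]
Step 10: x=[6.5257] v=[-1.5000]
Step 11: x=[6.3652] v=[-1.6054]
Step 12: x=[6.1953] v=[-1.6989]
Step 13: x=[6.0173] v=[-1.7799]
Step 14: x=[5.8325] v=[-1.8477]
Step 15: x=[5.6423] v=[-1.9018]
Step 16: x=[5.4481] v=[-1.9419]
Step 17: x=[5.2513] v=[-1.9676]
Step 18: x=[5.0534] v=[-1.9788]
Step 19: x=[4.8559] v=[-1.9754]
Step 20: x=[4.6602] v=[-1.9574]
Step 21: x=[4.4677] v=[-1.9249]
Step 22: x=[4.2799] v=[-1.8782]
Step 23: x=[4.0981] v=[-1.8176]
Step 24: x=[3.9237] v=[-1.7436]
Step 25: x=[3.7580] v=[-1.6567]
Step 26: x=[3.6023] v=[-1.5575]
Step 27: x=[3.4576] v=[-1.4468]
Step 28: x=[3.3251] v=[-1.3254]
Step 29: x=[3.2057] v=[-1.1942]
Step 30: x=[3.1003] v=[-1.0542]
Step 31: x=[3.0097] v=[-0.9064]
Step 32: x=[2.9345] v=[-0.7519]
Step 33: x=[2.8753] v=[-0.5918]
Step 34: x=[2.8326] v=[-0.4274]
Step 35: x=[2.8066] v=[-0.2598]
Step 36: x=[2.7976] v=[-0.0903]
Step 37: x=[2.8056] v=[0.0799]
First v>=0 after going negative at step 37, time=3.7000

Answer: 3.7000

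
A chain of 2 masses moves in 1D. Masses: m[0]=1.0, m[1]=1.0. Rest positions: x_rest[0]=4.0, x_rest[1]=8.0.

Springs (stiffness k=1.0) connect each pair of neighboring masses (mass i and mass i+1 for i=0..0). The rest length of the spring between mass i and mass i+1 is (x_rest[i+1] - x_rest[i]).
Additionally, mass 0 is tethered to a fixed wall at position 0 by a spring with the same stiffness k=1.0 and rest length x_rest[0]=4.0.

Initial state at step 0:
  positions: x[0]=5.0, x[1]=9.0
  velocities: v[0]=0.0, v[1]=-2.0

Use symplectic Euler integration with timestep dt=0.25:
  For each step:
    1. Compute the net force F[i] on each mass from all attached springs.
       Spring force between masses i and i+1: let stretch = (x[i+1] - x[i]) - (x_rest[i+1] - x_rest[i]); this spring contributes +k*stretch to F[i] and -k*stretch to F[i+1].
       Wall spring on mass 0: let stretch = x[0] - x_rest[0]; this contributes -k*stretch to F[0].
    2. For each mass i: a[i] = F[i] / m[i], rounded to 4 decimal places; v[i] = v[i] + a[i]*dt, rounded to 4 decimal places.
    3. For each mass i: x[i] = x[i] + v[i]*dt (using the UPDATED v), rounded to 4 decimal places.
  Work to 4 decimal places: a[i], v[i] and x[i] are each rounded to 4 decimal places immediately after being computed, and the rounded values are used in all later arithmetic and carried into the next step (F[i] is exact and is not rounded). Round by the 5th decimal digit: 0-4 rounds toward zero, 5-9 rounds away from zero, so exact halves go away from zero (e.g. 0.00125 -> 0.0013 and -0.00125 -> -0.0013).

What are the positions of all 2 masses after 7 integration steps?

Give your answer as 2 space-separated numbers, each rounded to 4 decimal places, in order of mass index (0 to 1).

Step 0: x=[5.0000 9.0000] v=[0.0000 -2.0000]
Step 1: x=[4.9375 8.5000] v=[-0.2500 -2.0000]
Step 2: x=[4.7891 8.0274] v=[-0.5938 -1.8906]
Step 3: x=[4.5437 7.6024] v=[-0.9815 -1.7002]
Step 4: x=[4.2055 7.2362] v=[-1.3528 -1.4649]
Step 5: x=[3.7939 6.9306] v=[-1.6465 -1.2226]
Step 6: x=[3.3412 6.6789] v=[-1.8108 -1.0068]
Step 7: x=[2.8883 6.4686] v=[-1.8117 -0.8412]

Answer: 2.8883 6.4686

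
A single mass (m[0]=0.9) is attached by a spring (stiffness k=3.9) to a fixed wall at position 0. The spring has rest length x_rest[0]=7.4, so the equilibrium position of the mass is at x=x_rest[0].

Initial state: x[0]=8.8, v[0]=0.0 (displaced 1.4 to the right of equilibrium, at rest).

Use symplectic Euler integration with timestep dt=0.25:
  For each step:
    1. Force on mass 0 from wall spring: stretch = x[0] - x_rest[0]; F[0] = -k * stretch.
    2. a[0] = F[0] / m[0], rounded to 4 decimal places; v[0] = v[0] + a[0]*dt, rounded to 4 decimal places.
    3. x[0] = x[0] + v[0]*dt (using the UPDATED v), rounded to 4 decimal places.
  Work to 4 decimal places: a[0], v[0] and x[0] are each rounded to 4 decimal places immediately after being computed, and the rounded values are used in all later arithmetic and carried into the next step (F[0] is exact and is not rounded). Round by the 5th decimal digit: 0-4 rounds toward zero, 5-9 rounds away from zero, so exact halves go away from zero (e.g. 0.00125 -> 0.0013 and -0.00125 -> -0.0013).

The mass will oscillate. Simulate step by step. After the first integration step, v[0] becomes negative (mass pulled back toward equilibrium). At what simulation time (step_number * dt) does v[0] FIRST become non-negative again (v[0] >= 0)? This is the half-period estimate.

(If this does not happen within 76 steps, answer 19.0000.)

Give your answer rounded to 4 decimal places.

Step 0: x=[8.8000] v=[0.0000]
Step 1: x=[8.4208] v=[-1.5167]
Step 2: x=[7.7652] v=[-2.6226]
Step 3: x=[7.0107] v=[-3.0182]
Step 4: x=[6.3616] v=[-2.5965]
Step 5: x=[5.9937] v=[-1.4716]
Step 6: x=[6.0067] v=[0.0519]
First v>=0 after going negative at step 6, time=1.5000

Answer: 1.5000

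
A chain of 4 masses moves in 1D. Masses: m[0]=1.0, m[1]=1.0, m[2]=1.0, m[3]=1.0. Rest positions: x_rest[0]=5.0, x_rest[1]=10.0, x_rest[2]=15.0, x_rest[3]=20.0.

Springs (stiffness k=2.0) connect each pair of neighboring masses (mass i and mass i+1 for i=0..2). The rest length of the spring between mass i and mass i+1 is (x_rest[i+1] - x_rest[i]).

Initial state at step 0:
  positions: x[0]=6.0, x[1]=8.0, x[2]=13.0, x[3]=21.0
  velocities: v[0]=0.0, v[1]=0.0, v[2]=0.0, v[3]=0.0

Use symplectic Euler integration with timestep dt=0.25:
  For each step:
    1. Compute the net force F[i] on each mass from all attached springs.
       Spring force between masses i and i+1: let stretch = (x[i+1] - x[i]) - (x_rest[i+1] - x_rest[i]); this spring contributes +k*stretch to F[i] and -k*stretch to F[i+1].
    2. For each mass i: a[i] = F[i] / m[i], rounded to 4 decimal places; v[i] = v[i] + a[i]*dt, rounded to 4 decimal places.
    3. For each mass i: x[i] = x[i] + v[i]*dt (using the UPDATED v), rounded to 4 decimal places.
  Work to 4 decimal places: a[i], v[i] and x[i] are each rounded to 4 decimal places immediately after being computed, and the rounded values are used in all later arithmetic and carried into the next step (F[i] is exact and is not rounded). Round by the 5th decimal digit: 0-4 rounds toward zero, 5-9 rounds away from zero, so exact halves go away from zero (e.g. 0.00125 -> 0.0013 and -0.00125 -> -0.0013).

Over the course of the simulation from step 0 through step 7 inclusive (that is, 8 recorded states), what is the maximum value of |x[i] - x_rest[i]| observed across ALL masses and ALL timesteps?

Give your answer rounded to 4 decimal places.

Answer: 2.0333

Derivation:
Step 0: x=[6.0000 8.0000 13.0000 21.0000] v=[0.0000 0.0000 0.0000 0.0000]
Step 1: x=[5.6250 8.3750 13.3750 20.6250] v=[-1.5000 1.5000 1.5000 -1.5000]
Step 2: x=[4.9688 9.0313 14.0313 19.9688] v=[-2.6250 2.6250 2.6250 -2.6250]
Step 3: x=[4.1954 9.8048 14.8048 19.1954] v=[-3.0938 3.0938 3.0938 -3.0938]
Step 4: x=[3.4981 10.5021 15.5021 18.4981] v=[-2.7891 2.7891 2.7891 -2.7891]
Step 5: x=[3.0513 10.9489 15.9489 18.0513] v=[-1.7871 1.7871 1.7871 -1.7871]
Step 6: x=[2.9667 11.0335 16.0335 17.9667] v=[-0.3383 0.3383 0.3383 -0.3383]
Step 7: x=[3.2655 10.7347 15.7347 18.2655] v=[1.1951 -1.1951 -1.1951 1.1951]
Max displacement = 2.0333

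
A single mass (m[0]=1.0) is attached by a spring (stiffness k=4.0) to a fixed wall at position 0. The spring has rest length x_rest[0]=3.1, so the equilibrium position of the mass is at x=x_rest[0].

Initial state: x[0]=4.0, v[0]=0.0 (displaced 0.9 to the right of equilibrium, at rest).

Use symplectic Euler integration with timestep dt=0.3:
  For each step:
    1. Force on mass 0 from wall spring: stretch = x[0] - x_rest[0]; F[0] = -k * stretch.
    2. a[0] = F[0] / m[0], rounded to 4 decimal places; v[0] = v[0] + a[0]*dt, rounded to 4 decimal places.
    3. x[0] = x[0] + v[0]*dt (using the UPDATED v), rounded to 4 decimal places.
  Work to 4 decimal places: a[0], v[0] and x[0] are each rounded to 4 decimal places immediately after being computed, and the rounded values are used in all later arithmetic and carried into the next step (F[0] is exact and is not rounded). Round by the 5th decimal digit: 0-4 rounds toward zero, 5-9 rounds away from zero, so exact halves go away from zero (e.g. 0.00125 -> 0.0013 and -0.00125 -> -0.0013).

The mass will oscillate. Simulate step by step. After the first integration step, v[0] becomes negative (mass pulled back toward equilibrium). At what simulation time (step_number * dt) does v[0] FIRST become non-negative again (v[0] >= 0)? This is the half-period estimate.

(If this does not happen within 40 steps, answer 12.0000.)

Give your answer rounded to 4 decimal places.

Answer: 1.8000

Derivation:
Step 0: x=[4.0000] v=[0.0000]
Step 1: x=[3.6760] v=[-1.0800]
Step 2: x=[3.1446] v=[-1.7712]
Step 3: x=[2.5972] v=[-1.8247]
Step 4: x=[2.2308] v=[-1.2213]
Step 5: x=[2.1773] v=[-0.1783]
Step 6: x=[2.4560] v=[0.9289]
First v>=0 after going negative at step 6, time=1.8000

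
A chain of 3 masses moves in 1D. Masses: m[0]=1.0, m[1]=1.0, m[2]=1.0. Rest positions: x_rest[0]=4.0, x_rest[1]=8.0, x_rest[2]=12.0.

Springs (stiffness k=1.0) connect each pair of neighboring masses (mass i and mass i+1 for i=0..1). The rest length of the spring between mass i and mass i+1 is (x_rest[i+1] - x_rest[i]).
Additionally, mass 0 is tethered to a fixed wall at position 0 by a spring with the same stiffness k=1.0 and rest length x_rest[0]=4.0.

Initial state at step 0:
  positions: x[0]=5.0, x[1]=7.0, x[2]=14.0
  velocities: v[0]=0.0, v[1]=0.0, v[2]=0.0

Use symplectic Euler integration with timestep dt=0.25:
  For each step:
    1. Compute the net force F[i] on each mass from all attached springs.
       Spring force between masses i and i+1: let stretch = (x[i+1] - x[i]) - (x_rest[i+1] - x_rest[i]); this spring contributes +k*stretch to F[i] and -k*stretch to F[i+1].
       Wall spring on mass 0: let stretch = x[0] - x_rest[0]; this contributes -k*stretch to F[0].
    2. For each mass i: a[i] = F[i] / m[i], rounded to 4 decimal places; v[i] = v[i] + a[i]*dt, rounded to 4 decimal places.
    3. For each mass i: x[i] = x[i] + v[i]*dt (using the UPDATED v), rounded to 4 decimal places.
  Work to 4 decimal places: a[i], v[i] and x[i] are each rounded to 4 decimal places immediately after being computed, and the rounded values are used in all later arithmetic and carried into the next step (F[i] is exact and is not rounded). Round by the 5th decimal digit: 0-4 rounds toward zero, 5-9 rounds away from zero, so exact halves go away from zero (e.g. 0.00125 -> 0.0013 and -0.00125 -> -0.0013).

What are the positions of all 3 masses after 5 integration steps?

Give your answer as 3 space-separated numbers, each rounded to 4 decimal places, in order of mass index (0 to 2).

Step 0: x=[5.0000 7.0000 14.0000] v=[0.0000 0.0000 0.0000]
Step 1: x=[4.8125 7.3125 13.8125] v=[-0.7500 1.2500 -0.7500]
Step 2: x=[4.4805 7.8750 13.4688] v=[-1.3281 2.2500 -1.3750]
Step 3: x=[4.0806 8.5750 13.0254] v=[-1.5996 2.7998 -1.7735]
Step 4: x=[3.7066 9.2722 12.5539] v=[-1.4962 2.7888 -1.8861]
Step 5: x=[3.4487 9.8267 12.1273] v=[-1.0315 2.2178 -1.7065]

Answer: 3.4487 9.8267 12.1273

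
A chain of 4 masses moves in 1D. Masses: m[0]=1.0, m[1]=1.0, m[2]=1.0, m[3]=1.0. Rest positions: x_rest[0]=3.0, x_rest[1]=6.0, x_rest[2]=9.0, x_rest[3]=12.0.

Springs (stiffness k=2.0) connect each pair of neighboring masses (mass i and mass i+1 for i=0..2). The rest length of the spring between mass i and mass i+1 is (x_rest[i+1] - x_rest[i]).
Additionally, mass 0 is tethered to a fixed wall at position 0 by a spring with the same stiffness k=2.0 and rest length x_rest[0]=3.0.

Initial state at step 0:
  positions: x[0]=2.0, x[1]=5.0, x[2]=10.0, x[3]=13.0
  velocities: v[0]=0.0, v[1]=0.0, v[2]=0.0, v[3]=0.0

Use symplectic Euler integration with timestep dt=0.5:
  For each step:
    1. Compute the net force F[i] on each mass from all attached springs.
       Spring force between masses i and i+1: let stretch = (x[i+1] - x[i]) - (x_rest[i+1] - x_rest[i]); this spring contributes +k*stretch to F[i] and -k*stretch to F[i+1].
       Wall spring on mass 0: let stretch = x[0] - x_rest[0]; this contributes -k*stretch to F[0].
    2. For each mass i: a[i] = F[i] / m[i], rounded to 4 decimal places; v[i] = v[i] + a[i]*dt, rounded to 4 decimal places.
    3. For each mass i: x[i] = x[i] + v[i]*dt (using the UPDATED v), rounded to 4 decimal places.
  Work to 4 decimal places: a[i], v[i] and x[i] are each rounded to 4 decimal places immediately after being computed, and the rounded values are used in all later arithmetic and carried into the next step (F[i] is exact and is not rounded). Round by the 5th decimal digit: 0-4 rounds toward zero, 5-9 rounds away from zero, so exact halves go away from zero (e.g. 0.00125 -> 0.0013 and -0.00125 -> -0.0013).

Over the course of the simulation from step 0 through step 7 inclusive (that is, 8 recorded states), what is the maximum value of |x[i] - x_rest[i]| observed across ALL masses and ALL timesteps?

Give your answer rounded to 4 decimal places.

Step 0: x=[2.0000 5.0000 10.0000 13.0000] v=[0.0000 0.0000 0.0000 0.0000]
Step 1: x=[2.5000 6.0000 9.0000 13.0000] v=[1.0000 2.0000 -2.0000 0.0000]
Step 2: x=[3.5000 6.7500 8.5000 12.5000] v=[2.0000 1.5000 -1.0000 -1.0000]
Step 3: x=[4.3750 6.7500 9.1250 11.5000] v=[1.7500 0.0000 1.2500 -2.0000]
Step 4: x=[4.2500 6.7500 9.7500 10.8125] v=[-0.2500 0.0000 1.2500 -1.3750]
Step 5: x=[3.2500 7.0000 9.4063 11.0938] v=[-2.0000 0.5000 -0.6875 0.5625]
Step 6: x=[2.5000 6.5782 8.7032 12.0313] v=[-1.5000 -0.8437 -1.4063 1.8750]
Step 7: x=[2.5391 5.1798 8.6016 12.8048] v=[0.0782 -2.7969 -0.2032 1.5469]
Max displacement = 1.3750

Answer: 1.3750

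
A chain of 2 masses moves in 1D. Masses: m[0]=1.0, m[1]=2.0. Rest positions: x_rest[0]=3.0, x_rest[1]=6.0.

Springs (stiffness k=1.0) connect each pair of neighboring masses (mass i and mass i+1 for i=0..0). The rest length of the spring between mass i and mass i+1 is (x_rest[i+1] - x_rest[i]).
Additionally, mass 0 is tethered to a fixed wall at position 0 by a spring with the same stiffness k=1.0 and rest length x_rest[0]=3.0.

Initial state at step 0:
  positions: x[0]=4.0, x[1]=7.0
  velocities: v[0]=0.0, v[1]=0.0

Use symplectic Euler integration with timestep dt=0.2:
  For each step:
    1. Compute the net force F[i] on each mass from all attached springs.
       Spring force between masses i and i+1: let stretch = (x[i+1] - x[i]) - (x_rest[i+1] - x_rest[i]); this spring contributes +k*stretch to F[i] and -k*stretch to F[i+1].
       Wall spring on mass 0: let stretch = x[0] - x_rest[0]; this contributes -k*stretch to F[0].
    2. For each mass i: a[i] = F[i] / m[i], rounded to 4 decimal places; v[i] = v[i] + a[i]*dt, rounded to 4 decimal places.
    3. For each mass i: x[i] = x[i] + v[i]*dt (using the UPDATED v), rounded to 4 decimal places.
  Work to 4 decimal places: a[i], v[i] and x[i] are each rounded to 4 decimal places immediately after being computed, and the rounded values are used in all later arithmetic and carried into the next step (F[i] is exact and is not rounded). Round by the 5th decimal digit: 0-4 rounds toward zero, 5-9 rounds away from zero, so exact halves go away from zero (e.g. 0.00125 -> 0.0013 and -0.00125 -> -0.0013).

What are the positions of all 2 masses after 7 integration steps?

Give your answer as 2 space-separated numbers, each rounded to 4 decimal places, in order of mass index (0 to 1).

Step 0: x=[4.0000 7.0000] v=[0.0000 0.0000]
Step 1: x=[3.9600 7.0000] v=[-0.2000 0.0000]
Step 2: x=[3.8832 6.9992] v=[-0.3840 -0.0040]
Step 3: x=[3.7757 6.9961] v=[-0.5374 -0.0156]
Step 4: x=[3.6460 6.9886] v=[-0.6485 -0.0376]
Step 5: x=[3.5042 6.9742] v=[-0.7092 -0.0719]
Step 6: x=[3.3610 6.9504] v=[-0.7160 -0.1189]
Step 7: x=[3.2269 6.9148] v=[-0.6703 -0.1778]

Answer: 3.2269 6.9148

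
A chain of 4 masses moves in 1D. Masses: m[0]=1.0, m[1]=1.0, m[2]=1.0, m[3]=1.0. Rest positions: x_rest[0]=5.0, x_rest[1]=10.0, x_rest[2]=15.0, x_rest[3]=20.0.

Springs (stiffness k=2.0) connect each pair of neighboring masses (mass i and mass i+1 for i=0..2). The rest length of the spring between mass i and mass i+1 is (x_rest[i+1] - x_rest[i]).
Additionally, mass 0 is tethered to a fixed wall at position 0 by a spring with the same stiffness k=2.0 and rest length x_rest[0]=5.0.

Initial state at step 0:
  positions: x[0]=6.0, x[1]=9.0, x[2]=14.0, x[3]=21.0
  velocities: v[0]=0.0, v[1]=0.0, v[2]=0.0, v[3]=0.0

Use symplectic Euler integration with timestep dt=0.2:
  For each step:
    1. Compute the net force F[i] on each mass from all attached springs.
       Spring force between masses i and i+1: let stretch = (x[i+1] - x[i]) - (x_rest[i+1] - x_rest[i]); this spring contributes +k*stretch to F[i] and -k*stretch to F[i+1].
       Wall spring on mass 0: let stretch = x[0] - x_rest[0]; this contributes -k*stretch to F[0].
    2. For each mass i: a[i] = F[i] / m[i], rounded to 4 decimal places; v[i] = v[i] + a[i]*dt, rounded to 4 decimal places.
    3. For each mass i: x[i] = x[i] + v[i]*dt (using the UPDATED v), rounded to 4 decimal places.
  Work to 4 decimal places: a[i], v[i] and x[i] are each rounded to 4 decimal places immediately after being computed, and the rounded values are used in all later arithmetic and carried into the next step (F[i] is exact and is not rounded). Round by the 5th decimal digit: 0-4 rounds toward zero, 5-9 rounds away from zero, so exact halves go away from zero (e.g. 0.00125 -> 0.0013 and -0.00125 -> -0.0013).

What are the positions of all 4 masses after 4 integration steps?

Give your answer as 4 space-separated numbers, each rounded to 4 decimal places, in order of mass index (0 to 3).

Step 0: x=[6.0000 9.0000 14.0000 21.0000] v=[0.0000 0.0000 0.0000 0.0000]
Step 1: x=[5.7600 9.1600 14.1600 20.8400] v=[-1.2000 0.8000 0.8000 -0.8000]
Step 2: x=[5.3312 9.4480 14.4544 20.5456] v=[-2.1440 1.4400 1.4720 -1.4720]
Step 3: x=[4.8052 9.8072 14.8356 20.1639] v=[-2.6298 1.7958 1.9059 -1.9085]
Step 4: x=[4.2950 10.1685 15.2408 19.7559] v=[-2.5511 1.8064 2.0259 -2.0398]

Answer: 4.2950 10.1685 15.2408 19.7559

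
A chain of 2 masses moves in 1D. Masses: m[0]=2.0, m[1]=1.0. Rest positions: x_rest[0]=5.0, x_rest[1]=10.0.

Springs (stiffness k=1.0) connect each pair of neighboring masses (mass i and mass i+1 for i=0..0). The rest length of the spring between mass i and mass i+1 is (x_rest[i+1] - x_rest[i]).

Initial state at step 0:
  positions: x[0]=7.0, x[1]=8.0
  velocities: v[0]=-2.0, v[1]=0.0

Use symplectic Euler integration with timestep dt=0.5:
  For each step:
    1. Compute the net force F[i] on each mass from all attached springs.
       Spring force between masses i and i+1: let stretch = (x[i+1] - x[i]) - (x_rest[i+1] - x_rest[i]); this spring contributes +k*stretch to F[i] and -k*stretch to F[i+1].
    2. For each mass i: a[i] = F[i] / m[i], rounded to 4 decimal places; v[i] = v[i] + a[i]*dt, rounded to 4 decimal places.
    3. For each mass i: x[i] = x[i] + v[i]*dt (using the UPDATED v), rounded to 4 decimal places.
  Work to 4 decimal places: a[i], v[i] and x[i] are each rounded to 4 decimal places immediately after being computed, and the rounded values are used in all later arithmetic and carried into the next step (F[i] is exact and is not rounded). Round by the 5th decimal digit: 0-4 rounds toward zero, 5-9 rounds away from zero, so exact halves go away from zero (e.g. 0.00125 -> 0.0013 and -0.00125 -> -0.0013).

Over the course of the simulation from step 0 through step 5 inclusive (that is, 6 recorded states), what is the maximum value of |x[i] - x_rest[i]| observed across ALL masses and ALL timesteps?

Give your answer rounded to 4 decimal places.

Step 0: x=[7.0000 8.0000] v=[-2.0000 0.0000]
Step 1: x=[5.5000 9.0000] v=[-3.0000 2.0000]
Step 2: x=[3.8125 10.3750] v=[-3.3750 2.7500]
Step 3: x=[2.3203 11.3594] v=[-2.9844 1.9688]
Step 4: x=[1.3330 11.3340] v=[-1.9746 -0.0508]
Step 5: x=[0.9708 10.0584] v=[-0.7244 -2.5513]
Max displacement = 4.0292

Answer: 4.0292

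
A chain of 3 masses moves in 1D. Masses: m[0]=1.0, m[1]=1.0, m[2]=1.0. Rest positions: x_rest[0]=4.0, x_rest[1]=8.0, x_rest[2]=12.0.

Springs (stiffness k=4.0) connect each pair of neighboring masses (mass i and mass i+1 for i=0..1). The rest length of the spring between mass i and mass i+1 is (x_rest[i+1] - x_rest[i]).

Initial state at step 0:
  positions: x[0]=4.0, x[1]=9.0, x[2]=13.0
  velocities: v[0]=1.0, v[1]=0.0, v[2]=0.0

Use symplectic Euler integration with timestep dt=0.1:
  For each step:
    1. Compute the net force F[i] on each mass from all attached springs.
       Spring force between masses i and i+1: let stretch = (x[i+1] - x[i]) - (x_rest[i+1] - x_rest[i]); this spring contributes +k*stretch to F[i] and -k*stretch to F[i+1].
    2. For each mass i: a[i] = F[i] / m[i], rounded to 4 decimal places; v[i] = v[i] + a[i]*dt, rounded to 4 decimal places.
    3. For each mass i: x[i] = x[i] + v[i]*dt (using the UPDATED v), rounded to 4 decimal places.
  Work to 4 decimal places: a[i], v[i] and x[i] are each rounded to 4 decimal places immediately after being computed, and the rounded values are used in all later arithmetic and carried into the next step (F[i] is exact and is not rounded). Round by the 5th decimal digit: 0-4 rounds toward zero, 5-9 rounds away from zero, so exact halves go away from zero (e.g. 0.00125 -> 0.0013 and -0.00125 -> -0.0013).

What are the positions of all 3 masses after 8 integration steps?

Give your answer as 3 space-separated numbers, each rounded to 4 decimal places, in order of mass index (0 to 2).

Answer: 5.4341 8.5664 12.7995

Derivation:
Step 0: x=[4.0000 9.0000 13.0000] v=[1.0000 0.0000 0.0000]
Step 1: x=[4.1400 8.9600 13.0000] v=[1.4000 -0.4000 0.0000]
Step 2: x=[4.3128 8.8888 12.9984] v=[1.7280 -0.7120 -0.0160]
Step 3: x=[4.5086 8.7989 12.9924] v=[1.9584 -0.8986 -0.0598]
Step 4: x=[4.7161 8.7052 12.9787] v=[2.0745 -0.9373 -0.1372]
Step 5: x=[4.9231 8.6229 12.9540] v=[2.0701 -0.8235 -0.2466]
Step 6: x=[5.1181 8.5658 12.9161] v=[1.9500 -0.5710 -0.3790]
Step 7: x=[5.2910 8.5448 12.8642] v=[1.7291 -0.2100 -0.5191]
Step 8: x=[5.4341 8.5664 12.7995] v=[1.4306 0.2162 -0.6469]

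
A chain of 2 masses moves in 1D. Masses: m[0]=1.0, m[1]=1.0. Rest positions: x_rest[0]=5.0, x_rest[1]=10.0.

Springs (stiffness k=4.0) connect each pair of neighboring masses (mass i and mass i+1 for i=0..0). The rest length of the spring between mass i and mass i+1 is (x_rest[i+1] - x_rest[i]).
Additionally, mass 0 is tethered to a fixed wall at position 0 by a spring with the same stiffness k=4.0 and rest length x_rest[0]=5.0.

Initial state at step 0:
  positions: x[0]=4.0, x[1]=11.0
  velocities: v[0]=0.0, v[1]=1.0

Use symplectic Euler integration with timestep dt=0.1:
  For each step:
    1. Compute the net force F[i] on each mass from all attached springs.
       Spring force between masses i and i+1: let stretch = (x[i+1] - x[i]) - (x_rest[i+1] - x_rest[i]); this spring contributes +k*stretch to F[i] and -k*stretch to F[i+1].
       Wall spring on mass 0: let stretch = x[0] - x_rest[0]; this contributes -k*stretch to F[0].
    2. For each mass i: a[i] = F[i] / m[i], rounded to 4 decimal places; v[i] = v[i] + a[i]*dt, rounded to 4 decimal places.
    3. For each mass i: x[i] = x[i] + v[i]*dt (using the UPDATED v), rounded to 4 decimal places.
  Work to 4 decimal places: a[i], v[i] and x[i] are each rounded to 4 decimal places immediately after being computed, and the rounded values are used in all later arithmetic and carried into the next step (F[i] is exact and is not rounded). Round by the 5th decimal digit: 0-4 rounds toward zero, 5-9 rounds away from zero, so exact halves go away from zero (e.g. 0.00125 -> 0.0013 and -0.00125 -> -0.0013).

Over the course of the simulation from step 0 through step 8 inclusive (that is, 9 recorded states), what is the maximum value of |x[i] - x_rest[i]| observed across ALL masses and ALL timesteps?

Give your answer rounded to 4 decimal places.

Step 0: x=[4.0000 11.0000] v=[0.0000 1.0000]
Step 1: x=[4.1200 11.0200] v=[1.2000 0.2000]
Step 2: x=[4.3512 10.9640] v=[2.3120 -0.5600]
Step 3: x=[4.6729 10.8435] v=[3.2166 -1.2051]
Step 4: x=[5.0545 10.6762] v=[3.8157 -1.6733]
Step 5: x=[5.4588 10.4840] v=[4.0426 -1.9220]
Step 6: x=[5.8457 10.2908] v=[3.8692 -1.9321]
Step 7: x=[6.1766 10.1198] v=[3.3090 -1.7101]
Step 8: x=[6.4182 9.9911] v=[2.4156 -1.2874]
Max displacement = 1.4182

Answer: 1.4182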